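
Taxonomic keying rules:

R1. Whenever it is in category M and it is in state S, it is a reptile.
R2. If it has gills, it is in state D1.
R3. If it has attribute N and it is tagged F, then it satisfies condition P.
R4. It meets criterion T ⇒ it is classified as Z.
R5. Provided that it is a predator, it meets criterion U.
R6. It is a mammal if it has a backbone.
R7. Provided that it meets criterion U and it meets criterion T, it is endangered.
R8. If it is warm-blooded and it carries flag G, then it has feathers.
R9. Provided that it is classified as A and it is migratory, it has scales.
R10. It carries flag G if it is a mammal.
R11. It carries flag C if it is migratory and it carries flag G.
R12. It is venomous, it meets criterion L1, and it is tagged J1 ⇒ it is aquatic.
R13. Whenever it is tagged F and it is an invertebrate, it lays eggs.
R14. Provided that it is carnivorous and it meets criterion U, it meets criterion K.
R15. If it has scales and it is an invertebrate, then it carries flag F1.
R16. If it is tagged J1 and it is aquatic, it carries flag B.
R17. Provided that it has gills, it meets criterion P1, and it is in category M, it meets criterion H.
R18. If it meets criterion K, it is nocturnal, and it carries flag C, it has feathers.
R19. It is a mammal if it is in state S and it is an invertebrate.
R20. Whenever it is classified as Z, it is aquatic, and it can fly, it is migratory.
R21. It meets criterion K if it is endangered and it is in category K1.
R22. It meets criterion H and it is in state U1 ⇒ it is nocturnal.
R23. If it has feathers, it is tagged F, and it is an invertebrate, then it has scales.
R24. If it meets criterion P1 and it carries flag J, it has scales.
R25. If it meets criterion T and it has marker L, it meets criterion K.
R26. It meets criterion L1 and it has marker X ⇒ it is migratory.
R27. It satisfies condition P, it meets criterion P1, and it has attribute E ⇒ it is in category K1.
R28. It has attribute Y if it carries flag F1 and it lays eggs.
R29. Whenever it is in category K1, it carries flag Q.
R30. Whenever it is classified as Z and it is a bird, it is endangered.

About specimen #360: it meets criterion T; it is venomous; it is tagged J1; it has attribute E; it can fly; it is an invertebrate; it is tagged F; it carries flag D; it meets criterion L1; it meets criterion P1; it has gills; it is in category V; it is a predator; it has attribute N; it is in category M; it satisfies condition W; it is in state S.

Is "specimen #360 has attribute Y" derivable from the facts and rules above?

Forward chaining from the given facts derives: is a reptile, is in state D1, satisfies condition P, is classified as Z, meets criterion U, is endangered, is aquatic, lays eggs, carries flag B, meets criterion H, is a mammal, is migratory, is in category K1, carries flag Q, carries flag G, carries flag C, meets criterion K.
The only rule concluding "it has attribute Y" is R28, which needs "it carries flag F1"; that is never established.

No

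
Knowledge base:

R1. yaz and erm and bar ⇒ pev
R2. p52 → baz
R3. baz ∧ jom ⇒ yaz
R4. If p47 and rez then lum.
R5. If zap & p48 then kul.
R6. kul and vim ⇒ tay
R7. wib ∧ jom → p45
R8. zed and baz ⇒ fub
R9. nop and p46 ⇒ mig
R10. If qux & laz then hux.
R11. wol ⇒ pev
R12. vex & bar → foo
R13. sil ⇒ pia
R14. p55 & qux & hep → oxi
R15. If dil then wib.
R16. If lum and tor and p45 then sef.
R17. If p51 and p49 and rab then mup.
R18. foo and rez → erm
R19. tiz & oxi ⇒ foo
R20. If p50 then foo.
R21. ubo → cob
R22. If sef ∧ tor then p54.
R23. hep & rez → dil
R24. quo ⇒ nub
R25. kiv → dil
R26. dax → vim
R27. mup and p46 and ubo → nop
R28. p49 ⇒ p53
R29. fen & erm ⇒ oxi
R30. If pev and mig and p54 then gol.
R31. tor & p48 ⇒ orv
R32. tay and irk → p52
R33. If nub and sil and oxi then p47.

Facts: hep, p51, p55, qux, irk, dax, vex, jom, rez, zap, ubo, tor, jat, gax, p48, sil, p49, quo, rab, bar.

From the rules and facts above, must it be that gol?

Forward chaining from the given facts derives: kul, foo, pia, oxi, mup, erm, cob, dil, nub, vim, p53, orv, p47, lum, tay, wib, p52, baz, yaz, p45, sef, p54, pev.
The only rule concluding gol is R30, which needs mig; that is never established.

No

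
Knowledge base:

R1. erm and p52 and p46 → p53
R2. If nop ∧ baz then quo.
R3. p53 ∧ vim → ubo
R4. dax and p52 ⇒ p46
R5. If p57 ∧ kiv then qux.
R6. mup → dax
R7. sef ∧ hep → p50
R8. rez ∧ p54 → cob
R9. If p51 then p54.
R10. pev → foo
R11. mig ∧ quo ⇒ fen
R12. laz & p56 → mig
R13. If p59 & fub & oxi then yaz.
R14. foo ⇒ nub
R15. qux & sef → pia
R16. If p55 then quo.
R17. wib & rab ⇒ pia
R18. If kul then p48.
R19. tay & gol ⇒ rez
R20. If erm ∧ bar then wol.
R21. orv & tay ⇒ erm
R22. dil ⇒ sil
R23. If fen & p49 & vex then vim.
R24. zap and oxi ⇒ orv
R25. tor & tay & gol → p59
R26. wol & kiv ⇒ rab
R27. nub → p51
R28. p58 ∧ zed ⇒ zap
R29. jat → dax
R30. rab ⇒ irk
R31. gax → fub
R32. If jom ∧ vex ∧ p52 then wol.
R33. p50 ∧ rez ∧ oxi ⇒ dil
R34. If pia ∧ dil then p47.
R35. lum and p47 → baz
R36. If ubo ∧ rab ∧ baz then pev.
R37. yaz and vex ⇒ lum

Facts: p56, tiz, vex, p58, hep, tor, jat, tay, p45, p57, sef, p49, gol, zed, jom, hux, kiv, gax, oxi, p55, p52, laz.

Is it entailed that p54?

Yes

qux  (by R5: p57, kiv)
p50  (by R7: sef, hep)
mig  (by R12: laz, p56)
pia  (by R15: qux, sef)
quo  (by R16: p55)
rez  (by R19: tay, gol)
p59  (by R25: tor, tay, gol)
zap  (by R28: p58, zed)
dax  (by R29: jat)
fub  (by R31: gax)
wol  (by R32: jom, vex, p52)
dil  (by R33: p50, rez, oxi)
p47  (by R34: pia, dil)
p46  (by R4: dax, p52)
fen  (by R11: mig, quo)
yaz  (by R13: p59, fub, oxi)
vim  (by R23: fen, p49, vex)
orv  (by R24: zap, oxi)
rab  (by R26: wol, kiv)
lum  (by R37: yaz, vex)
erm  (by R21: orv, tay)
baz  (by R35: lum, p47)
p53  (by R1: erm, p52, p46)
ubo  (by R3: p53, vim)
pev  (by R36: ubo, rab, baz)
foo  (by R10: pev)
nub  (by R14: foo)
p51  (by R27: nub)
p54  (by R9: p51)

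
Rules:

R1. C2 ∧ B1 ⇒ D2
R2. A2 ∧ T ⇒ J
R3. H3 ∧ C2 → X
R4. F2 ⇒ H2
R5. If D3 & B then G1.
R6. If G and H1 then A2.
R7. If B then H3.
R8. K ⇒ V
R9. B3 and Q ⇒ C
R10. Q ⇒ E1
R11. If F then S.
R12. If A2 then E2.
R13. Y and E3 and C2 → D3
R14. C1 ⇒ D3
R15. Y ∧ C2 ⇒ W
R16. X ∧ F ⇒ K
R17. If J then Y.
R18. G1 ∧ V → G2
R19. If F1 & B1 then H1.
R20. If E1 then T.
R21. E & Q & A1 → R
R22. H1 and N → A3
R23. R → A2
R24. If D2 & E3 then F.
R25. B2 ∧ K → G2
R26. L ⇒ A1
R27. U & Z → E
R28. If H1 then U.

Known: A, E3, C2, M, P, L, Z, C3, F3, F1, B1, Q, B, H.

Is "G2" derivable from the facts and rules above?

Yes

D2  (by R1: C2, B1)
H3  (by R7: B)
E1  (by R10: Q)
H1  (by R19: F1, B1)
T  (by R20: E1)
F  (by R24: D2, E3)
A1  (by R26: L)
U  (by R28: H1)
X  (by R3: H3, C2)
K  (by R16: X, F)
E  (by R27: U, Z)
V  (by R8: K)
R  (by R21: E, Q, A1)
A2  (by R23: R)
J  (by R2: A2, T)
Y  (by R17: J)
D3  (by R13: Y, E3, C2)
G1  (by R5: D3, B)
G2  (by R18: G1, V)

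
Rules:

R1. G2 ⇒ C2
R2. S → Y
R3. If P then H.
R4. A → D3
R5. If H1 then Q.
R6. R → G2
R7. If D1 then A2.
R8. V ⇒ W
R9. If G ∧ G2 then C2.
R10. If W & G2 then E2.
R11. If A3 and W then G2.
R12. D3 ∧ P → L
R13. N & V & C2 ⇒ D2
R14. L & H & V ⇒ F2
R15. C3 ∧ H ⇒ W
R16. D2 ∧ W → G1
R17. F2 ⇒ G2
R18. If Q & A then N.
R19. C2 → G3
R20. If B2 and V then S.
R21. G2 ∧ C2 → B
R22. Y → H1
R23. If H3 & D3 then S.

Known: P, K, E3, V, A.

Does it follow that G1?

No

Forward chaining from the given facts derives: H, D3, W, L, F2, G2, C2, E2, G3, B.
The only rule concluding G1 is R16, which needs D2; that is never established.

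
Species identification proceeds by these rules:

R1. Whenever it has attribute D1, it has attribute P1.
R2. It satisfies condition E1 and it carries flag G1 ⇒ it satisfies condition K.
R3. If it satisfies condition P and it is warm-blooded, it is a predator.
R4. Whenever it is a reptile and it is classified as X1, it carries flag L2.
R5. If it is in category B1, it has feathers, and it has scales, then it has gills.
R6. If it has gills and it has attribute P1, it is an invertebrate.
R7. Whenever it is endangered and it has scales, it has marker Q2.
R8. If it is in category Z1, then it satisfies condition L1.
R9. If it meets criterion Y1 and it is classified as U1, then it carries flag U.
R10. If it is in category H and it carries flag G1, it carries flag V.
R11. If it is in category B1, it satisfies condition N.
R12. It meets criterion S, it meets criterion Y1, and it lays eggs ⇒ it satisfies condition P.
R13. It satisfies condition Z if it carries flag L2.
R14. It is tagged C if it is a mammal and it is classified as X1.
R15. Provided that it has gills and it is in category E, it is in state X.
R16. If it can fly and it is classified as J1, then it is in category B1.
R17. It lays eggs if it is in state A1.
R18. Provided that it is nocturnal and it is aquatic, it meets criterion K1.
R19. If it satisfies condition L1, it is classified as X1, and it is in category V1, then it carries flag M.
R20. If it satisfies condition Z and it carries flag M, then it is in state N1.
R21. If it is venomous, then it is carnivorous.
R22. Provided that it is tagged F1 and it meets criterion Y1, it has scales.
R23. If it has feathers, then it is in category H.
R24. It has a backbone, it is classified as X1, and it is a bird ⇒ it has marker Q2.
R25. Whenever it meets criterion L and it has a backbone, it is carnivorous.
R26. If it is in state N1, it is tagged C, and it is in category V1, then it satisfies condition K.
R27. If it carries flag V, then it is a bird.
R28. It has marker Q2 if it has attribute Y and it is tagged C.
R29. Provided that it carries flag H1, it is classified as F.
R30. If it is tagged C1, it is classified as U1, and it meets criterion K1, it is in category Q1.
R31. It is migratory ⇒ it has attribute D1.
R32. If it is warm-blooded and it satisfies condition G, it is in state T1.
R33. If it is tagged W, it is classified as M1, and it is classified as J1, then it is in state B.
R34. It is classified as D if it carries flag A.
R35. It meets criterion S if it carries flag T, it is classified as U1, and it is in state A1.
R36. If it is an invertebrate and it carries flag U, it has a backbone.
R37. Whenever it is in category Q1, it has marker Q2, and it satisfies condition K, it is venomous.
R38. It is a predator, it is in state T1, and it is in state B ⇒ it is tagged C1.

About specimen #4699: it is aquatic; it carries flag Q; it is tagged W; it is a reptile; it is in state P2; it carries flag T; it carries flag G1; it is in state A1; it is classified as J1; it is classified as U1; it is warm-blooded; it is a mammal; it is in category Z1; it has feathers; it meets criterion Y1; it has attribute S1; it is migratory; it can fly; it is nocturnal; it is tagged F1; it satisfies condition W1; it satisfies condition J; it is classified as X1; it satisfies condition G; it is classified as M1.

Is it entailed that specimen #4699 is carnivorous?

Forward chaining from the given facts derives: carries flag L2, satisfies condition L1, carries flag U, satisfies condition Z, is tagged C, is in category B1, lays eggs, meets criterion K1, has scales, is in category H, has attribute D1, is in state T1, is in state B, meets criterion S, has attribute P1, has gills, is an invertebrate, carries flag V, satisfies condition N, satisfies condition P, is a bird, has a backbone, is a predator, has marker Q2, is tagged C1, is in category Q1.
Rules concluding "it is carnivorous": R21 needs "it is venomous"; R25 needs "it meets criterion L" — none of these are established.

No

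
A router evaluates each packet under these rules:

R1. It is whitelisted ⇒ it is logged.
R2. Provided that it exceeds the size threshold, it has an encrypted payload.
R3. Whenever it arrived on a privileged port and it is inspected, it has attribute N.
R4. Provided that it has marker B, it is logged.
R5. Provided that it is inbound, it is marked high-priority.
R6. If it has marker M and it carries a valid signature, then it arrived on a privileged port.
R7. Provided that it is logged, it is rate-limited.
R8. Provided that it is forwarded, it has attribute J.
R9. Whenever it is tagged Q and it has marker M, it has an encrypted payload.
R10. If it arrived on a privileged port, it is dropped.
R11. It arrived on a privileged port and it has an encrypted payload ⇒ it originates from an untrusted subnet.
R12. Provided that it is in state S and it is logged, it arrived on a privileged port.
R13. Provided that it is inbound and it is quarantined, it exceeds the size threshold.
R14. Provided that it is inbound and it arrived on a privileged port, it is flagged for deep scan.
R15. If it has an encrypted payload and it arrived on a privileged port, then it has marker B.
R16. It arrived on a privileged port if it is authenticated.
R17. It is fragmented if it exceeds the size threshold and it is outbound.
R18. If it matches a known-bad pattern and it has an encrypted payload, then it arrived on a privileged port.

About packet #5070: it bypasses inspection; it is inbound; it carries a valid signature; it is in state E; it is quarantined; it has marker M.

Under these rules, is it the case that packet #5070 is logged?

By R6 (it has marker M, it carries a valid signature): it arrived on a privileged port.
By R13 (it is inbound, it is quarantined): it exceeds the size threshold.
By R2 (it exceeds the size threshold): it has an encrypted payload.
By R15 (it has an encrypted payload, it arrived on a privileged port): it has marker B.
By R4 (it has marker B): it is logged.

Yes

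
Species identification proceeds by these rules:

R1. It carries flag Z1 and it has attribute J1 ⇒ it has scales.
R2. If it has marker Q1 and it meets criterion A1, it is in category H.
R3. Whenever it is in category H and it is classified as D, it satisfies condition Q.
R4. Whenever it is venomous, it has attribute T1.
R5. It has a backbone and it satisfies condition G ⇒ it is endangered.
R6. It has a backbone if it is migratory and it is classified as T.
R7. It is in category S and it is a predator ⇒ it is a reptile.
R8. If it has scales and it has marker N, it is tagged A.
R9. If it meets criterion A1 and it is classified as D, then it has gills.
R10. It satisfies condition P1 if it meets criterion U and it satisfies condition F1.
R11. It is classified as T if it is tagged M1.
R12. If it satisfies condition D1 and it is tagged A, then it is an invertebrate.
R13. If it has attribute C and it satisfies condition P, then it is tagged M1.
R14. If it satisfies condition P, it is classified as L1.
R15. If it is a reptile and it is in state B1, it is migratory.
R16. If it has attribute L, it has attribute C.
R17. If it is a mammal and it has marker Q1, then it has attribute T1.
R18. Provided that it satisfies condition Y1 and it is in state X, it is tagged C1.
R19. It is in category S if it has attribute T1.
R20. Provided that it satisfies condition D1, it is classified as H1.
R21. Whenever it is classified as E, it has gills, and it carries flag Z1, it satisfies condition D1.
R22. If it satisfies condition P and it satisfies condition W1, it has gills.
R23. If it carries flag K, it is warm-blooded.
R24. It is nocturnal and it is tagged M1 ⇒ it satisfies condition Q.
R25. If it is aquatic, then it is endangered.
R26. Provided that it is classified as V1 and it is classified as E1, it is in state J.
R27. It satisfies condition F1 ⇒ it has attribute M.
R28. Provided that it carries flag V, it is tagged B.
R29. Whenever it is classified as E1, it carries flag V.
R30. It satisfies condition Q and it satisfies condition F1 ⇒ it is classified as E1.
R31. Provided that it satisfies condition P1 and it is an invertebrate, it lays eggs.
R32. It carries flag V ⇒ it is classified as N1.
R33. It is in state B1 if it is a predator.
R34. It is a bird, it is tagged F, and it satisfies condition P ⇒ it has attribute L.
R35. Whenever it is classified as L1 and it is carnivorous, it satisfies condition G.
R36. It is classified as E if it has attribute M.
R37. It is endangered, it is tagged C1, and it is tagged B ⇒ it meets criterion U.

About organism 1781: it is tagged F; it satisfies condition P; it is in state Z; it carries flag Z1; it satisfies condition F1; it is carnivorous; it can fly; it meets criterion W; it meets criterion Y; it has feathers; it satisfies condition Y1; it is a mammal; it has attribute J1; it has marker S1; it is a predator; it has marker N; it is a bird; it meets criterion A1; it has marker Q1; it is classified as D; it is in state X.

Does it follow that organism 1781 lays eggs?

By R1 (it carries flag Z1, it has attribute J1): it has scales.
By R2 (it has marker Q1, it meets criterion A1): it is in category H.
By R3 (it is in category H, it is classified as D): it satisfies condition Q.
By R8 (it has scales, it has marker N): it is tagged A.
By R9 (it meets criterion A1, it is classified as D): it has gills.
By R14 (it satisfies condition P): it is classified as L1.
By R17 (it is a mammal, it has marker Q1): it has attribute T1.
By R18 (it satisfies condition Y1, it is in state X): it is tagged C1.
By R19 (it has attribute T1): it is in category S.
By R27 (it satisfies condition F1): it has attribute M.
By R30 (it satisfies condition Q, it satisfies condition F1): it is classified as E1.
By R33 (it is a predator): it is in state B1.
By R34 (it is a bird, it is tagged F, it satisfies condition P): it has attribute L.
By R35 (it is classified as L1, it is carnivorous): it satisfies condition G.
By R36 (it has attribute M): it is classified as E.
By R7 (it is in category S, it is a predator): it is a reptile.
By R15 (it is a reptile, it is in state B1): it is migratory.
By R16 (it has attribute L): it has attribute C.
By R21 (it is classified as E, it has gills, it carries flag Z1): it satisfies condition D1.
By R29 (it is classified as E1): it carries flag V.
By R12 (it satisfies condition D1, it is tagged A): it is an invertebrate.
By R13 (it has attribute C, it satisfies condition P): it is tagged M1.
By R28 (it carries flag V): it is tagged B.
By R11 (it is tagged M1): it is classified as T.
By R6 (it is migratory, it is classified as T): it has a backbone.
By R5 (it has a backbone, it satisfies condition G): it is endangered.
By R37 (it is endangered, it is tagged C1, it is tagged B): it meets criterion U.
By R10 (it meets criterion U, it satisfies condition F1): it satisfies condition P1.
By R31 (it satisfies condition P1, it is an invertebrate): it lays eggs.

Yes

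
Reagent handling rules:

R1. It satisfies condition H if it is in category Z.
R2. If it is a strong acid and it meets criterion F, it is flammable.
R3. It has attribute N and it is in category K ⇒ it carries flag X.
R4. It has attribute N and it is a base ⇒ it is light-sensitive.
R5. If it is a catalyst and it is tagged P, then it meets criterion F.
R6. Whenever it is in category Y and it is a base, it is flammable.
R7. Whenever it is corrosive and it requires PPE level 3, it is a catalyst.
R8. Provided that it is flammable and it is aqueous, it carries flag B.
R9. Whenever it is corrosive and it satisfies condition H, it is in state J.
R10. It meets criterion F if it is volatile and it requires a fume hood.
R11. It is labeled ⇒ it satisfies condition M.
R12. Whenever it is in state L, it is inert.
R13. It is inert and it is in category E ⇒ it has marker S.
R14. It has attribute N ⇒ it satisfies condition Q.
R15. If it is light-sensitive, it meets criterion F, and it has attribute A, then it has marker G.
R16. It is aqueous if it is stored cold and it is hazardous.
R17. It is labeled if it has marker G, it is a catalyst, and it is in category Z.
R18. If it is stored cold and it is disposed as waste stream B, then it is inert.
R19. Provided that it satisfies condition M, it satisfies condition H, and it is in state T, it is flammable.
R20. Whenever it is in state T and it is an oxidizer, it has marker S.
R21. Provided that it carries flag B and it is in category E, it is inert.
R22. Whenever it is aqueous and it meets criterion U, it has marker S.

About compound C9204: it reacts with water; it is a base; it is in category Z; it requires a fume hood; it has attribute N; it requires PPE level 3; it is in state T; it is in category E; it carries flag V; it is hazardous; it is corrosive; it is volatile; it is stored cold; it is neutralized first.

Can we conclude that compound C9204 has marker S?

No

Forward chaining from the given facts derives: satisfies condition H, is light-sensitive, is a catalyst, is in state J, meets criterion F, satisfies condition Q, is aqueous.
Rules concluding "it has marker S": R13 needs "it is inert"; R20 needs "it is an oxidizer"; R22 needs "it meets criterion U" — none of these are established.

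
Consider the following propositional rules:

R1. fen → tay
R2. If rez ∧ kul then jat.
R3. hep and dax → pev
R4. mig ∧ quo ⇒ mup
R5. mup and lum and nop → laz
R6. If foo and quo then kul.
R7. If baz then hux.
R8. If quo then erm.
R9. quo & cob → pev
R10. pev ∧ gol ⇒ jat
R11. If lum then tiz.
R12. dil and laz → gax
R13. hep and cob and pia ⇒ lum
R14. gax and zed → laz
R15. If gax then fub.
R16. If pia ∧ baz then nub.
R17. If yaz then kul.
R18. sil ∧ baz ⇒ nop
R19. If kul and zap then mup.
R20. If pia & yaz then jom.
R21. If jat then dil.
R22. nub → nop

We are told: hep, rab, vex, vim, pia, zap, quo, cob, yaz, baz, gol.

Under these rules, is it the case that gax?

pev  (by R9: quo, cob)
jat  (by R10: pev, gol)
lum  (by R13: hep, cob, pia)
nub  (by R16: pia, baz)
kul  (by R17: yaz)
mup  (by R19: kul, zap)
dil  (by R21: jat)
nop  (by R22: nub)
laz  (by R5: mup, lum, nop)
gax  (by R12: dil, laz)

Yes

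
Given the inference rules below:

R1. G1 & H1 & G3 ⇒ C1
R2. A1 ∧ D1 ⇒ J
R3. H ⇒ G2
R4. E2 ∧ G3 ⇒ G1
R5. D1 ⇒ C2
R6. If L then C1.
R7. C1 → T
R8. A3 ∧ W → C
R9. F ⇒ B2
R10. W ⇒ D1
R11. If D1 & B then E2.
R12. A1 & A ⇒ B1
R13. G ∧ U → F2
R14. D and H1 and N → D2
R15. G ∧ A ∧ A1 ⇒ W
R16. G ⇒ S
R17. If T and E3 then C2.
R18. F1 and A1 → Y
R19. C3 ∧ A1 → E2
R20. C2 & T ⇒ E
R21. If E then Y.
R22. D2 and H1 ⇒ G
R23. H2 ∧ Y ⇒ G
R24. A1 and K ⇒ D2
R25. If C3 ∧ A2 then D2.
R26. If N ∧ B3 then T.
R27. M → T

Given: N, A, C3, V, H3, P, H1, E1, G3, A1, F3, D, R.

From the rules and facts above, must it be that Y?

D2  (by R14: D, H1, N)
E2  (by R19: C3, A1)
G  (by R22: D2, H1)
G1  (by R4: E2, G3)
W  (by R15: G, A, A1)
C1  (by R1: G1, H1, G3)
T  (by R7: C1)
D1  (by R10: W)
C2  (by R5: D1)
E  (by R20: C2, T)
Y  (by R21: E)

Yes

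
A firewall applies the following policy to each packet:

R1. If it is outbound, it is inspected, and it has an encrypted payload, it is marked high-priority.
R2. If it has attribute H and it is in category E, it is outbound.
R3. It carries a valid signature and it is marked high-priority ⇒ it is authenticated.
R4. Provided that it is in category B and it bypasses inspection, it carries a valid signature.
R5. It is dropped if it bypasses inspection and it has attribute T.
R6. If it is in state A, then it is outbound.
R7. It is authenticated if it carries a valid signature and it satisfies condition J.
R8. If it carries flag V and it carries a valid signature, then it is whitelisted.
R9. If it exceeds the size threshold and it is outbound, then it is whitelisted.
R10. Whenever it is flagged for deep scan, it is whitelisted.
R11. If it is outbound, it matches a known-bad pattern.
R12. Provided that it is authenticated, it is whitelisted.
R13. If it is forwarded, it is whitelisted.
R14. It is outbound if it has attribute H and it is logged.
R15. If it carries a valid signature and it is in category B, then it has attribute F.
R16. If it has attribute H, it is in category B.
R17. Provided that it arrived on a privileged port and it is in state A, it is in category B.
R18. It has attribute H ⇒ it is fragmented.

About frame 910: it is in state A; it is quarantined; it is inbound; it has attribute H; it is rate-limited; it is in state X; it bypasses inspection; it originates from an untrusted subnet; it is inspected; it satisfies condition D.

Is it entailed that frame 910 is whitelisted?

Forward chaining from the given facts derives: is outbound, matches a known-bad pattern, is in category B, is fragmented, carries a valid signature, has attribute F.
Rules concluding "it is whitelisted": R8 needs "it carries flag V"; R9 needs "it exceeds the size threshold"; R10 needs "it is flagged for deep scan"; R12 needs "it is authenticated"; R13 needs "it is forwarded" — none of these are established.

No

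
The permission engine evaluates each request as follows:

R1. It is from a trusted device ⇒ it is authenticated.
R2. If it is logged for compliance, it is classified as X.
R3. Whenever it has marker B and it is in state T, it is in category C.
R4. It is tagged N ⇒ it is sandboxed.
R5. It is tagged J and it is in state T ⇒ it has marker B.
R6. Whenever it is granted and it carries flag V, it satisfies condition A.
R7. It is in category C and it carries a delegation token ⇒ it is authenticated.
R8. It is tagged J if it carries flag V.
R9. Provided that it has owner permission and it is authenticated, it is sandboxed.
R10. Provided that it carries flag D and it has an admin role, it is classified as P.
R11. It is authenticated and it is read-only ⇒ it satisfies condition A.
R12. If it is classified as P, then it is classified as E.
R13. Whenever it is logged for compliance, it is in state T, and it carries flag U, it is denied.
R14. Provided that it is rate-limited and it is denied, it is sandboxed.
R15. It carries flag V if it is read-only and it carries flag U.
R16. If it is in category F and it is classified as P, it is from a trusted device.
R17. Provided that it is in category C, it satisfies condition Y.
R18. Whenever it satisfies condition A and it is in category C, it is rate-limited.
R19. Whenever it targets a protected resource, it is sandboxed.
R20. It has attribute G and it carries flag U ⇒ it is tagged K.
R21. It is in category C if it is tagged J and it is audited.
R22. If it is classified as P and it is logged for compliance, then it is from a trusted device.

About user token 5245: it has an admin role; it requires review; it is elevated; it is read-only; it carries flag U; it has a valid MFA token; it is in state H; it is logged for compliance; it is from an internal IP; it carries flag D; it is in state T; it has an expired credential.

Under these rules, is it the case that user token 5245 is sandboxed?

By R10 (it carries flag D, it has an admin role): it is classified as P.
By R13 (it is logged for compliance, it is in state T, it carries flag U): it is denied.
By R15 (it is read-only, it carries flag U): it carries flag V.
By R22 (it is classified as P, it is logged for compliance): it is from a trusted device.
By R1 (it is from a trusted device): it is authenticated.
By R8 (it carries flag V): it is tagged J.
By R11 (it is authenticated, it is read-only): it satisfies condition A.
By R5 (it is tagged J, it is in state T): it has marker B.
By R3 (it has marker B, it is in state T): it is in category C.
By R18 (it satisfies condition A, it is in category C): it is rate-limited.
By R14 (it is rate-limited, it is denied): it is sandboxed.

Yes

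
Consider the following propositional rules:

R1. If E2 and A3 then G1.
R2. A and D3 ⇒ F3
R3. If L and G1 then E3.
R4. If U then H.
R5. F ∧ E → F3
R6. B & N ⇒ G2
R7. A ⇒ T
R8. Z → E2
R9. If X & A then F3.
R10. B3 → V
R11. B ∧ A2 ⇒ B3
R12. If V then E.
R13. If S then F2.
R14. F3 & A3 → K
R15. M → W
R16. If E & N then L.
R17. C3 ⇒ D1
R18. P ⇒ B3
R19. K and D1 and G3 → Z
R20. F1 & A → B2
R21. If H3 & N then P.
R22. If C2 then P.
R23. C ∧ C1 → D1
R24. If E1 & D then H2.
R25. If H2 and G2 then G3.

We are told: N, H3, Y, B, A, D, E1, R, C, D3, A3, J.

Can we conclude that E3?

Forward chaining from the given facts derives: F3, G2, T, K, P, H2, G3, B3, V, E, L.
The only rule concluding E3 is R3, which needs G1; that is never established.

No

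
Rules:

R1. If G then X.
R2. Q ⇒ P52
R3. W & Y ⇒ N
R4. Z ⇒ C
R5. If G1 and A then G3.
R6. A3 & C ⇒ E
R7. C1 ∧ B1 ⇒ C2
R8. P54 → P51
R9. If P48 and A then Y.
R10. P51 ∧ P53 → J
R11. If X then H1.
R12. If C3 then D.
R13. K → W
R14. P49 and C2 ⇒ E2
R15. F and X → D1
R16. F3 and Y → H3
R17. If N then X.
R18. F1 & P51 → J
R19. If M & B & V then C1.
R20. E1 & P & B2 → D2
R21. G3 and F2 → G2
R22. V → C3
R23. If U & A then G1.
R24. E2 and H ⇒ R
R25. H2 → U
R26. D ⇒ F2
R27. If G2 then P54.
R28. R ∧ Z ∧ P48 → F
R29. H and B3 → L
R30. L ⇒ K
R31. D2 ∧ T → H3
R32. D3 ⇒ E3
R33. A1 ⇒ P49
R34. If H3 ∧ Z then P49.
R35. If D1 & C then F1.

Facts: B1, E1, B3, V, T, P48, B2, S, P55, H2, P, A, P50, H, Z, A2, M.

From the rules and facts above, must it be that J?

Forward chaining from the given facts derives: C, Y, D2, C3, U, L, K, H3, P49, D, W, G1, F2, N, G3, X, G2, P54, P51, H1.
Rules concluding J: R10 needs P53; R18 needs F1 — none of these are established.

No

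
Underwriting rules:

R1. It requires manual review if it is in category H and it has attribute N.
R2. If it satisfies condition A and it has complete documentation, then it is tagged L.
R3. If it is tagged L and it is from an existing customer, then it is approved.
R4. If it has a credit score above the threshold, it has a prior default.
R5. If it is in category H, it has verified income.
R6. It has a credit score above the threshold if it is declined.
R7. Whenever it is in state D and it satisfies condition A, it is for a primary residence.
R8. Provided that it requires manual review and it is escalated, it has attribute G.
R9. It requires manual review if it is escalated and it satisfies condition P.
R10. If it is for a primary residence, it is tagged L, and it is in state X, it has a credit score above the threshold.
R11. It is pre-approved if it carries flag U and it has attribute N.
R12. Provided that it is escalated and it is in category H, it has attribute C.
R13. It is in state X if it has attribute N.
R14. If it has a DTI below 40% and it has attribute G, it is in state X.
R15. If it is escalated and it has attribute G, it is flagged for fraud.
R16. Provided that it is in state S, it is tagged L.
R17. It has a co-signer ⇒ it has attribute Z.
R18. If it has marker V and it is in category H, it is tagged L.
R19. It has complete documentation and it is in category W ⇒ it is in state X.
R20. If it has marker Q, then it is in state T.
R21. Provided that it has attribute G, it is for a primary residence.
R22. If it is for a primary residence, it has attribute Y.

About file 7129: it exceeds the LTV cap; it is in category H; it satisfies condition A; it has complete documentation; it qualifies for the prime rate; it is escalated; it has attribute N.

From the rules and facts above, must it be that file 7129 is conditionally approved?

Forward chaining from the given facts derives: requires manual review, is tagged L, has verified income, has attribute G, has attribute C, is in state X, is flagged for fraud, is for a primary residence, has attribute Y, has a credit score above the threshold, has a prior default.
No rule has "it is conditionally approved" as its conclusion, and it is not among the given facts.

No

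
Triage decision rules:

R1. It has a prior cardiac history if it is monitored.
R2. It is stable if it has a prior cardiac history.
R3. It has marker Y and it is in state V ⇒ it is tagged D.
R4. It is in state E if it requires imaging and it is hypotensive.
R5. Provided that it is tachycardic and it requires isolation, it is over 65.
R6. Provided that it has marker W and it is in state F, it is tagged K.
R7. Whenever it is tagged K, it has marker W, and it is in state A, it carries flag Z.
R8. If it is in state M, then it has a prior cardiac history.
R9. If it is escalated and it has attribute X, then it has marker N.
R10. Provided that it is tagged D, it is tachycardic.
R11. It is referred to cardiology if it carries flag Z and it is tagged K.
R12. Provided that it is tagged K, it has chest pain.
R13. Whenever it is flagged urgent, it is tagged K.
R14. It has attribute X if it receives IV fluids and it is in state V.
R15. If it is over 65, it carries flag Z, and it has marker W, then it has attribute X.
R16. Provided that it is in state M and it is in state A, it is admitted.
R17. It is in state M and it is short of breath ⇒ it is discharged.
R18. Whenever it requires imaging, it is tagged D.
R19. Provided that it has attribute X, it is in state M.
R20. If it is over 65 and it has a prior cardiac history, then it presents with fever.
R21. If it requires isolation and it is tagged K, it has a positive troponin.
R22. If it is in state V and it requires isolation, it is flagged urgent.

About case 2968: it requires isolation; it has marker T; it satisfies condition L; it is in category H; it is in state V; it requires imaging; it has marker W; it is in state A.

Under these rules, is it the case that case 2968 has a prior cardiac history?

By R18 (it requires imaging): it is tagged D.
By R22 (it is in state V, it requires isolation): it is flagged urgent.
By R10 (it is tagged D): it is tachycardic.
By R13 (it is flagged urgent): it is tagged K.
By R5 (it is tachycardic, it requires isolation): it is over 65.
By R7 (it is tagged K, it has marker W, it is in state A): it carries flag Z.
By R15 (it is over 65, it carries flag Z, it has marker W): it has attribute X.
By R19 (it has attribute X): it is in state M.
By R8 (it is in state M): it has a prior cardiac history.

Yes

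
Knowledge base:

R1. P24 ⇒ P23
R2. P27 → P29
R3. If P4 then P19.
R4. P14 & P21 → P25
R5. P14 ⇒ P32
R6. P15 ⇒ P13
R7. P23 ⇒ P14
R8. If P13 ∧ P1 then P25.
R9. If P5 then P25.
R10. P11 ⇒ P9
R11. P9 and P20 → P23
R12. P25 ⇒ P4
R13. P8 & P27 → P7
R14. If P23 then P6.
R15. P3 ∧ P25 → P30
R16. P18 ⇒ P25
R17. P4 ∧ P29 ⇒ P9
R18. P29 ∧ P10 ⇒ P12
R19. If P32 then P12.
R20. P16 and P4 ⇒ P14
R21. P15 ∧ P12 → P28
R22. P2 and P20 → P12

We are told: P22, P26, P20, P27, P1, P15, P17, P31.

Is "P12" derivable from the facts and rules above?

Yes

P29  (by R2: P27)
P13  (by R6: P15)
P25  (by R8: P13, P1)
P4  (by R12: P25)
P9  (by R17: P4, P29)
P23  (by R11: P9, P20)
P14  (by R7: P23)
P32  (by R5: P14)
P12  (by R19: P32)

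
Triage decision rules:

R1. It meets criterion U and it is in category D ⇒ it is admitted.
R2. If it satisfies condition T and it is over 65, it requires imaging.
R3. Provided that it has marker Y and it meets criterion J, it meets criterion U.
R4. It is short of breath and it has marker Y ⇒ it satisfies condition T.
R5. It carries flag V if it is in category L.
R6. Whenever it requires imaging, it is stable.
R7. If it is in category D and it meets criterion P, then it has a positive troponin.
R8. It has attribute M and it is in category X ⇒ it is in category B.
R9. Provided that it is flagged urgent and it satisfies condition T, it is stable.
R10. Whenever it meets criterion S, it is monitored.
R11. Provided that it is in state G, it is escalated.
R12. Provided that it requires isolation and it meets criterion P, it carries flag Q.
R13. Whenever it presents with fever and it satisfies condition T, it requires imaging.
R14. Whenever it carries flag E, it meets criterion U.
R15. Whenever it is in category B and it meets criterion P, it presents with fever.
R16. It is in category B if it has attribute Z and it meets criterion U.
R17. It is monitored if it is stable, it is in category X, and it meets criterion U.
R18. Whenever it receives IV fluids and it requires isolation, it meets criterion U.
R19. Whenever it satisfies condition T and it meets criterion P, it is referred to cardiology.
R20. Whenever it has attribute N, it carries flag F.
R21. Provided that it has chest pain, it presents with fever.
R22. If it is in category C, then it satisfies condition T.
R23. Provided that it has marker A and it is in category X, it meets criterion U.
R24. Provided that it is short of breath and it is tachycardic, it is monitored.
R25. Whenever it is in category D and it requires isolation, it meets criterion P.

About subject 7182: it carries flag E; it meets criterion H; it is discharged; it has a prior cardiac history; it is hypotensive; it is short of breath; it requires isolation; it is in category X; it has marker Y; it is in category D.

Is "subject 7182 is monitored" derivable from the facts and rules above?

No

Forward chaining from the given facts derives: satisfies condition T, meets criterion U, meets criterion P, is admitted, has a positive troponin, carries flag Q, is referred to cardiology.
Rules concluding "it is monitored": R10 needs "it meets criterion S"; R17 needs "it is stable"; R24 needs "it is tachycardic" — none of these are established.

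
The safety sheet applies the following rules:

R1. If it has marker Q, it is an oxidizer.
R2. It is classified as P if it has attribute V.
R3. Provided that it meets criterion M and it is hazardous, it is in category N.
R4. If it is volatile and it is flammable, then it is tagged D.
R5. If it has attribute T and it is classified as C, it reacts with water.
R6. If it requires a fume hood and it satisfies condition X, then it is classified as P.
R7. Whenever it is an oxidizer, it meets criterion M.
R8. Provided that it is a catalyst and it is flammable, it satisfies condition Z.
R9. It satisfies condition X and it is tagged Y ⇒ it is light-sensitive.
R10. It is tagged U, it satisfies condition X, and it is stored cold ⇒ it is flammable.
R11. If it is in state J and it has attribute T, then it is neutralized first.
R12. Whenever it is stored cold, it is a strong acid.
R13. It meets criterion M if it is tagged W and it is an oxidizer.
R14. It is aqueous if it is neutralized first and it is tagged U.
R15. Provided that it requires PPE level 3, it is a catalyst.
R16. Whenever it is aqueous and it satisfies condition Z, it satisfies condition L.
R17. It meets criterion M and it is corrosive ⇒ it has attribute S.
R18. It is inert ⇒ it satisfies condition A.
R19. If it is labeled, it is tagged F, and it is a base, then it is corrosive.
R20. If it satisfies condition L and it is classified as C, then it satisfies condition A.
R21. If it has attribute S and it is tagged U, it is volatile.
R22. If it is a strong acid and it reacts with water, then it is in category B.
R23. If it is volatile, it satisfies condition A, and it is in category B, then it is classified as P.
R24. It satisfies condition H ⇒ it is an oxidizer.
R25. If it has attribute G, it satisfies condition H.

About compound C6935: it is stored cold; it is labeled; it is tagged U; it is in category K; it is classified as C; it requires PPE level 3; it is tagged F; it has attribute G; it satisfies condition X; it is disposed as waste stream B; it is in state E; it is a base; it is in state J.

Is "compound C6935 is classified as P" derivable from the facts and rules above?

No

Forward chaining from the given facts derives: is flammable, is a strong acid, is a catalyst, is corrosive, satisfies condition H, satisfies condition Z, is an oxidizer, meets criterion M, has attribute S, is volatile, is tagged D.
Rules concluding "it is classified as P": R2 needs "it has attribute V"; R6 needs "it requires a fume hood"; R23 needs "it satisfies condition A" — none of these are established.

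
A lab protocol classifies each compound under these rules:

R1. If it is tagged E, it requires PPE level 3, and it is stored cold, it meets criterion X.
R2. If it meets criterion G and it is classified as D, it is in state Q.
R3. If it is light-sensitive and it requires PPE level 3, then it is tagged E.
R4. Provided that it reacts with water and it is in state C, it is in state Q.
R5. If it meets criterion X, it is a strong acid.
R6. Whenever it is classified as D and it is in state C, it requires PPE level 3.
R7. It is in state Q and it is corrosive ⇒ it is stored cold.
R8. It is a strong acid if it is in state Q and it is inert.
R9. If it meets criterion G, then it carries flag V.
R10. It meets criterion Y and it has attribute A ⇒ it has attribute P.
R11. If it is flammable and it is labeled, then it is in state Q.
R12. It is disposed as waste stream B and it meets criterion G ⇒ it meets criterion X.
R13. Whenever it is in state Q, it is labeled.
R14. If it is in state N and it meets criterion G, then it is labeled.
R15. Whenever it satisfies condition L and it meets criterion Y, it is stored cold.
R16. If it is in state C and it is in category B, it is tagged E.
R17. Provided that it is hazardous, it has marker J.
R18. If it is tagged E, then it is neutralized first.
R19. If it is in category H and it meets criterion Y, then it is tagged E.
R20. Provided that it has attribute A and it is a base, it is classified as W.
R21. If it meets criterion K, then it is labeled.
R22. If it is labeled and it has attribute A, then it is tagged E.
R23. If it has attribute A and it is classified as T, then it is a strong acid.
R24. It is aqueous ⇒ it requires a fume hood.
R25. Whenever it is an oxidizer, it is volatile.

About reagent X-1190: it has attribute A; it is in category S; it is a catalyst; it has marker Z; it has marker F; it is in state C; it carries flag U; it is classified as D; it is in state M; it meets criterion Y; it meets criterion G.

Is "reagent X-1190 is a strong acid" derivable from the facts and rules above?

Forward chaining from the given facts derives: is in state Q, requires PPE level 3, carries flag V, has attribute P, is labeled, is tagged E, is neutralized first.
Rules concluding "it is a strong acid": R5 needs "it meets criterion X"; R8 needs "it is inert"; R23 needs "it is classified as T" — none of these are established.

No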